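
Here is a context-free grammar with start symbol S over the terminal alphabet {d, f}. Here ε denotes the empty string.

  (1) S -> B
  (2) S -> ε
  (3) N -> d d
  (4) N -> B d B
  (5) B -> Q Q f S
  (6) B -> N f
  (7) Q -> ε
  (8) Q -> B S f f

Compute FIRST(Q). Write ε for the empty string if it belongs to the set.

FIRST(S) = {ε, d, f}  (via B)
FIRST(N) = {d, f}  (via B d B)
FIRST(B) = {d, f}  (via Q Q f S, N f)
FIRST(Q) = {ε, d, f}  (via B S f f)

{ε, d, f}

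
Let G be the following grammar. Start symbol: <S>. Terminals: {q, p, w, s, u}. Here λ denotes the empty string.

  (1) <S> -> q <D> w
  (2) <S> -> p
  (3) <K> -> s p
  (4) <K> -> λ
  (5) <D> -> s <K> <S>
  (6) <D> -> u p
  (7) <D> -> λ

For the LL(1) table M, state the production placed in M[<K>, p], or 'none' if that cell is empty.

FIRST(<S>) = {p, q}
FIRST(<K>) = {λ, s}
FIRST(<D>) = {λ, s, u}
FOLLOW(<S>) includes $ since <S> is the start symbol.
FOLLOW(<K>): in <D>->s <K> <S>, <K> is followed by <S> with FIRST {p, q}. Thus FOLLOW(<K>) = {p, q}.
For <K> -> s p: FIRST(s p) = {s}, so it goes in M[<K>, t] for t ∈ {s}.
For <K> -> λ: FIRST(λ) = {λ}, so it goes in M[<K>, t] for t ∈ {}; since λ ∈ FIRST, also for every t ∈ FOLLOW(<K>) = {p, q}.

<K> -> λ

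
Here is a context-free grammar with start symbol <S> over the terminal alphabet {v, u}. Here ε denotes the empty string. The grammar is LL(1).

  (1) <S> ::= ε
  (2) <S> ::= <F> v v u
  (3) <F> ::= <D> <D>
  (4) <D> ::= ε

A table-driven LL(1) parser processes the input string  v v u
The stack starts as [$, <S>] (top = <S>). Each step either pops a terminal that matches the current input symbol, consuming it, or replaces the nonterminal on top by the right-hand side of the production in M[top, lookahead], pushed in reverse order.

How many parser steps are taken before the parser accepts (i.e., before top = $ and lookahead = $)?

step 1: stack=$ <S>  input=v v u $  — expand <S> ::= <F> v v u
step 2: stack=$ u v v <F>  input=v v u $  — expand <F> ::= <D> <D>
step 3: stack=$ u v v <D> <D>  input=v v u $  — expand <D> ::= ε
step 4: stack=$ u v v <D>  input=v v u $  — expand <D> ::= ε
step 5: stack=$ u v v  input=v v u $  — match v
step 6: stack=$ u v  input=v u $  — match v
step 7: stack=$ u  input=u $  — match u
Accept reached after 7 steps.

7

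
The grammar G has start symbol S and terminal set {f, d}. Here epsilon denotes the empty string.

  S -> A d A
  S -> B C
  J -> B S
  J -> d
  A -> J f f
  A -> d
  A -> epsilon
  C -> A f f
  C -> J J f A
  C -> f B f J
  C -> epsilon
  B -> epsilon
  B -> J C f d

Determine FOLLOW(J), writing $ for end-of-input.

{$, d, f}

FIRST(S) = {epsilon, d, f}  (via A d A, B C)
FIRST(J) = {epsilon, d, f}  (via B S)
FIRST(A) = {epsilon, d, f}  (via J f f)
FIRST(C) = {epsilon, d, f}  (via A f f, J J f A)
FIRST(B) = {epsilon, d, f}  (via J C f d)
FOLLOW(S) includes $ since S is the start symbol.
FOLLOW(S): in J->B S, the suffix after S is empty, so FOLLOW(S) ⊇ FOLLOW(J) = {$, d, f}. Thus FOLLOW(S) = {$, d, f}.
FOLLOW(C): in S->B C, the suffix after C is empty, so FOLLOW(C) ⊇ FOLLOW(S) = {$, d, f}; in B->J C f d, C is followed by f d with FIRST {f}. Thus FOLLOW(C) = {$, d, f}.
FOLLOW(J): in A->J f f, J is followed by f f with FIRST {f}; in C->J J f A (occurrence 1), J is followed by J f A with FIRST {d, f}; in C->J J f A (occurrence 2), J is followed by f A with FIRST {f}; in C->f B f J, the suffix after J is empty, so FOLLOW(J) ⊇ FOLLOW(C) = {$, d, f}; in B->J C f d, J is followed by C f d with FIRST {d, f}. Thus FOLLOW(J) = {$, d, f}.
FOLLOW(A): in S->A d A (occurrence 1), A is followed by d A with FIRST {d}; in S->A d A (occurrence 2), the suffix after A is empty, so FOLLOW(A) ⊇ FOLLOW(S) = {$, d, f}; in C->A f f, A is followed by f f with FIRST {f}; in C->J J f A, the suffix after A is empty, so FOLLOW(A) ⊇ FOLLOW(C) = {$, d, f}. Thus FOLLOW(A) = {$, d, f}.
FOLLOW(B): in S->B C, B is followed by C with FIRST {epsilon, d, f}; in S->B C, the suffix after B is nullable, so FOLLOW(B) ⊇ FOLLOW(S) = {$, d, f}; in J->B S, B is followed by S with FIRST {epsilon, d, f}; in J->B S, the suffix after B is nullable, so FOLLOW(B) ⊇ FOLLOW(J) = {$, d, f}; in C->f B f J, B is followed by f J with FIRST {f}. Thus FOLLOW(B) = {$, d, f}.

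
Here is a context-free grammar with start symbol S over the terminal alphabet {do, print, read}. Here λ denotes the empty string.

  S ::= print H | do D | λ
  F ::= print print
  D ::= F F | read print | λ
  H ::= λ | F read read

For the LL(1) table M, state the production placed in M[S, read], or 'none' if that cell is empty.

FIRST(S): from S::=print H we get {print}; from S::=do D we get {do}; from S::=λ we get {λ}. So FIRST(S) = {λ, do, print}.
FIRST(F): from F::=print print we get {print}. So FIRST(F) = {print}.
FIRST(D): from D::=F F we get {print}; from D::=read print we get {read}; from D::=λ we get {λ}. So FIRST(D) = {λ, print, read}.
FIRST(H): from H::=λ we get {λ}; from H::=F read read we get {print}. So FIRST(H) = {λ, print}.
FOLLOW(S) includes $ since S is the start symbol.
FOLLOW(S): S appears on no right-hand side. Thus FOLLOW(S) = {$}.
For S ::= print H: FIRST(print H) = {print}, so it goes in M[S, t] for t ∈ {print}.
For S ::= do D: FIRST(do D) = {do}, so it goes in M[S, t] for t ∈ {do}.
For S ::= λ: FIRST(λ) = {λ}, so it goes in M[S, t] for t ∈ {}; since λ ∈ FIRST, also for every t ∈ FOLLOW(S) = {$}.
None of these place a production in M[S, read].

none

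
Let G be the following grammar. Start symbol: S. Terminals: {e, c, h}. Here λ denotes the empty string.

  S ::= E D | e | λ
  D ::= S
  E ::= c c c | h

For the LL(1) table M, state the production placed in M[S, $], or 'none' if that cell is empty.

S ::= λ

FIRST(E): from E::=c c c we get {c}; from E::=h we get {h}. So FIRST(E) = {c, h}.
FIRST(S): from S::=E D we get {c, h}; from S::=e we get {e}; from S::=λ we get {λ}. So FIRST(S) = {λ, c, e, h}.
FIRST(D): from D::=S we get {λ, c, e, h}. So FIRST(D) = {λ, c, e, h}.
FOLLOW(S) includes $ since S is the start symbol.
FOLLOW(S): in D::=S, the suffix after S is empty, so FOLLOW(S) ⊇ FOLLOW(D) = {$}. Thus FOLLOW(S) = {$}.
FOLLOW(D): in S::=E D, the suffix after D is empty, so FOLLOW(D) ⊇ FOLLOW(S) = {$}. Thus FOLLOW(D) = {$}.
For S ::= E D: FIRST(E D) = {c, h}, so it goes in M[S, t] for t ∈ {c, h}.
For S ::= e: FIRST(e) = {e}, so it goes in M[S, t] for t ∈ {e}.
For S ::= λ: FIRST(λ) = {λ}, so it goes in M[S, t] for t ∈ {}; since λ ∈ FIRST, also for every t ∈ FOLLOW(S) = {$}.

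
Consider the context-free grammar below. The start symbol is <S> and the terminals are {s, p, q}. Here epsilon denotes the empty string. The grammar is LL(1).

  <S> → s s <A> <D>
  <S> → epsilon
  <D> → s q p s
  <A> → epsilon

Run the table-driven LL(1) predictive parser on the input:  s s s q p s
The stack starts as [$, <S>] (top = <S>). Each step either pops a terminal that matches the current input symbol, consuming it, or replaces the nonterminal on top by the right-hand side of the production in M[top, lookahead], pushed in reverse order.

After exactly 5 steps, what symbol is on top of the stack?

     Stack          Input          Action
  1  $ <S>          s s s q p s $  expand <S> → s s <A> <D>
  2  $ <D> <A> s s  s s s q p s $  match s
  3  $ <D> <A> s    s s q p s $    match s
  4  $ <D> <A>      s q p s $      expand <A> → epsilon
  5  $ <D>          s q p s $      expand <D> → s q p s
Stack after step 5: $ s p q s (top = s).

s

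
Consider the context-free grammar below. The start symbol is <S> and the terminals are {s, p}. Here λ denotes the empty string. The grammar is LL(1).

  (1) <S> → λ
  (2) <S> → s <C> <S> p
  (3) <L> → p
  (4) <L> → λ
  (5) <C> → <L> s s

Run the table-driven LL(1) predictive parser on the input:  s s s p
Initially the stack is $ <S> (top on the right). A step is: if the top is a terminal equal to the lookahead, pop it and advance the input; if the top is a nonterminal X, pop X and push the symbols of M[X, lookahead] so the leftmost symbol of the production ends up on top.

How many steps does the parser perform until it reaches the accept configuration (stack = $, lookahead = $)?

8

     Stack            Input      Action
  1  $ <S>            s s s p $  expand <S> → s <C> <S> p
  2  $ p <S> <C> s    s s s p $  match s
  3  $ p <S> <C>      s s p $    expand <C> → <L> s s
  4  $ p <S> s s <L>  s s p $    expand <L> → λ
  5  $ p <S> s s      s s p $    match s
  6  $ p <S> s        s p $      match s
  7  $ p <S>          p $        expand <S> → λ
  8  $ p              p $        match p
Accept reached after 8 steps.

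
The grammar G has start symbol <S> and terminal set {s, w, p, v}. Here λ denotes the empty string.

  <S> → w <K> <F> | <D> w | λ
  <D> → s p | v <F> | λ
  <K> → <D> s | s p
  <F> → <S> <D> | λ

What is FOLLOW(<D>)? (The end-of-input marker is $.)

FIRST(<D>) = {λ, s, v}
FIRST(<S>) = {λ, s, v, w}  (via <D> w)
FIRST(<K>) = {s, v}  (via <D> s)
FIRST(<F>) = {λ, s, v, w}  (via <S> <D>)
FOLLOW(<S>) includes $ since <S> is the start symbol.
FOLLOW(<S>): in <F>→<S> <D>, <S> is followed by <D> with FIRST {λ, s, v}; in <F>→<S> <D>, the suffix after <S> is nullable, so FOLLOW(<S>) ⊇ FOLLOW(<F>) = {$, s, v, w}. Thus FOLLOW(<S>) = {$, s, v, w}.
FOLLOW(<K>): in <S>→w <K> <F>, <K> is followed by <F> with FIRST {λ, s, v, w}; in <S>→w <K> <F>, the suffix after <K> is nullable, so FOLLOW(<K>) ⊇ FOLLOW(<S>) = {$, s, v, w}. Thus FOLLOW(<K>) = {$, s, v, w}.
FOLLOW(<D>): in <S>→<D> w, <D> is followed by w with FIRST {w}; in <K>→<D> s, <D> is followed by s with FIRST {s}; in <F>→<S> <D>, the suffix after <D> is empty, so FOLLOW(<D>) ⊇ FOLLOW(<F>) = {$, s, v, w}. Thus FOLLOW(<D>) = {$, s, v, w}.
FOLLOW(<F>): in <S>→w <K> <F>, the suffix after <F> is empty, so FOLLOW(<F>) ⊇ FOLLOW(<S>) = {$, s, v, w}; in <D>→v <F>, the suffix after <F> is empty, so FOLLOW(<F>) ⊇ FOLLOW(<D>) = {$, s, v, w}. Thus FOLLOW(<F>) = {$, s, v, w}.

{$, s, v, w}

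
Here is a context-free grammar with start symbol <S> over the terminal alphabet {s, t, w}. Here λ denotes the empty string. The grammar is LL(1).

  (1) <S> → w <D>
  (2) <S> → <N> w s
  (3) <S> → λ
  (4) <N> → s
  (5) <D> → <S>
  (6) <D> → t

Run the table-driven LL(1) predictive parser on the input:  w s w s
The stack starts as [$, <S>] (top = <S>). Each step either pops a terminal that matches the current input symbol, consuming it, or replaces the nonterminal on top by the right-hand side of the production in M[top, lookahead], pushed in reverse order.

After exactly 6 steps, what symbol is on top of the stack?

w

     Stack      Input      Action
  1  $ <S>      w s w s $  expand <S> → w <D>
  2  $ <D> w    w s w s $  match w
  3  $ <D>      s w s $    expand <D> → <S>
  4  $ <S>      s w s $    expand <S> → <N> w s
  5  $ s w <N>  s w s $    expand <N> → s
  6  $ s w s    s w s $    match s
Stack after step 6: $ s w (top = w).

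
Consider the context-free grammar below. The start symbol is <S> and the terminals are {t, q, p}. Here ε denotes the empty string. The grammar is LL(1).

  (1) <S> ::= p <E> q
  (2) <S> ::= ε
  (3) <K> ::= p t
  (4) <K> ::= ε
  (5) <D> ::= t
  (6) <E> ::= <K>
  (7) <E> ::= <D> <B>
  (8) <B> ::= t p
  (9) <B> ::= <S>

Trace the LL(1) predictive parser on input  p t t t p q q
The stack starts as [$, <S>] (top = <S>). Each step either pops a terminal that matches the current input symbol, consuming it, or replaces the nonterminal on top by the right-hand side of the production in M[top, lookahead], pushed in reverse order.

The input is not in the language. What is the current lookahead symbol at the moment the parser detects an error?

     Stack        Input            Action
  1  $ <S>        p t t t p q q $  expand <S> ::= p <E> q
  2  $ q <E> p    p t t t p q q $  match p
  3  $ q <E>      t t t p q q $    expand <E> ::= <D> <B>
  4  $ q <B> <D>  t t t p q q $    expand <D> ::= t
  5  $ q <B> t    t t t p q q $    match t
  6  $ q <B>      t t p q q $      expand <B> ::= t p
  7  $ q p t      t t p q q $      match t
  8  $ q p        t p q q $        error: top is terminal p but lookahead is t

t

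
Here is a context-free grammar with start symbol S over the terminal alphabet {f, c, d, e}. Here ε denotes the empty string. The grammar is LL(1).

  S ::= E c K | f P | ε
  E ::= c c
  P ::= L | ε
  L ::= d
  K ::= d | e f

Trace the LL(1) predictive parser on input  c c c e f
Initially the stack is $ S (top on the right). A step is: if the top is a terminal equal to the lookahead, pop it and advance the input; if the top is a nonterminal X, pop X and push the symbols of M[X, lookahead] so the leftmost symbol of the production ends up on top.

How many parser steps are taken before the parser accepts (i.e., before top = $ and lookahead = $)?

8

     Stack      Input        Action
  1  $ S        c c c e f $  expand S ::= E c K
  2  $ K c E    c c c e f $  expand E ::= c c
  3  $ K c c c  c c c e f $  match c
  4  $ K c c    c c e f $    match c
  5  $ K c      c e f $      match c
  6  $ K        e f $        expand K ::= e f
  7  $ f e      e f $        match e
  8  $ f        f $          match f
Accept reached after 8 steps.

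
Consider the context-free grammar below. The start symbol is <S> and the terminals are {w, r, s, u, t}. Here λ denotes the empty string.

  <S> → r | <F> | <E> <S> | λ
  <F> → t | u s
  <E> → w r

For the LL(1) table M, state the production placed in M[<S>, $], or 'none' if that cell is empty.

FIRST(<F>) = {t, u}
FIRST(<E>) = {w}
FIRST(<S>) = {λ, r, t, u, w}  (via <F>, <E> <S>)
FOLLOW(<S>) includes $ since <S> is the start symbol.
FOLLOW(<S>): in <S>→<E> <S>, the suffix after <S> is empty (adds nothing new). Thus FOLLOW(<S>) = {$}.
For <S> → r: FIRST(r) = {r}, so it goes in M[<S>, t] for t ∈ {r}.
For <S> → <F>: FIRST(<F>) = {t, u}, so it goes in M[<S>, t] for t ∈ {t, u}.
For <S> → <E> <S>: FIRST(<E> <S>) = {w}, so it goes in M[<S>, t] for t ∈ {w}.
For <S> → λ: FIRST(λ) = {λ}, so it goes in M[<S>, t] for t ∈ {}; since λ ∈ FIRST, also for every t ∈ FOLLOW(<S>) = {$}.

<S> → λ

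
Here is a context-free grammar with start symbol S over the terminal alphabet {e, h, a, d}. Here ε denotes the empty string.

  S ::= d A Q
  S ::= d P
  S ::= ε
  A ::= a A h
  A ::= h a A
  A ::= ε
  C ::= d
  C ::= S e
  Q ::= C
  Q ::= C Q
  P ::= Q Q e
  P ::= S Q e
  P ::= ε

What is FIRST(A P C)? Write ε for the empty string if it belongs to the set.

{a, d, e, h}

FIRST(S): from S::=d A Q we get {d}; from S::=d P we get {d}; from S::=ε we get {ε}. So FIRST(S) = {ε, d}.
FIRST(A): from A::=a A h we get {a}; from A::=h a A we get {h}; from A::=ε we get {ε}. So FIRST(A) = {ε, a, h}.
FIRST(C): from C::=d we get {d}; from C::=S e we get {d, e}. So FIRST(C) = {d, e}.
FIRST(Q): from Q::=C we get {d, e}; from Q::=C Q we get {d, e}. So FIRST(Q) = {d, e}.
FIRST(P): from P::=Q Q e we get {d, e}; from P::=S Q e we get {d, e}; from P::=ε we get {ε}. So FIRST(P) = {ε, d, e}.
FIRST(A P C): take FIRST of each symbol in turn, carrying on past any symbol whose FIRST contains ε; result {a, d, e, h}.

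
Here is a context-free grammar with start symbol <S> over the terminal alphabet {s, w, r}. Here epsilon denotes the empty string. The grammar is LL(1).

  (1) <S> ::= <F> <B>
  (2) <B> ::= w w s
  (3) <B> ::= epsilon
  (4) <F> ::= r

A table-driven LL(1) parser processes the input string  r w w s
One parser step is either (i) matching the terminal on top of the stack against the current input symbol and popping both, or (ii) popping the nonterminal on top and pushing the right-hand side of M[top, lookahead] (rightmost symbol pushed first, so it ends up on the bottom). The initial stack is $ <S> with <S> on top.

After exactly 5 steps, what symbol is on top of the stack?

     Stack      Input      Action
  1  $ <S>      r w w s $  expand <S> ::= <F> <B>
  2  $ <B> <F>  r w w s $  expand <F> ::= r
  3  $ <B> r    r w w s $  match r
  4  $ <B>      w w s $    expand <B> ::= w w s
  5  $ s w w    w w s $    match w
Stack after step 5: $ s w (top = w).

w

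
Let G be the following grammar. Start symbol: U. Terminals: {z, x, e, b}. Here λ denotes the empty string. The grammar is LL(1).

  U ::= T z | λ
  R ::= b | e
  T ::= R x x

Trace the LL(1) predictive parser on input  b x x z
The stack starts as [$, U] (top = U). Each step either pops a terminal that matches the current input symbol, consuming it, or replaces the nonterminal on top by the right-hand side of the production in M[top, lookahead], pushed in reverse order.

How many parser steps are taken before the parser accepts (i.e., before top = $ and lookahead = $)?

     Stack      Input      Action
  1  $ U        b x x z $  expand U ::= T z
  2  $ z T      b x x z $  expand T ::= R x x
  3  $ z x x R  b x x z $  expand R ::= b
  4  $ z x x b  b x x z $  match b
  5  $ z x x    x x z $    match x
  6  $ z x      x z $      match x
  7  $ z        z $        match z
Accept reached after 7 steps.

7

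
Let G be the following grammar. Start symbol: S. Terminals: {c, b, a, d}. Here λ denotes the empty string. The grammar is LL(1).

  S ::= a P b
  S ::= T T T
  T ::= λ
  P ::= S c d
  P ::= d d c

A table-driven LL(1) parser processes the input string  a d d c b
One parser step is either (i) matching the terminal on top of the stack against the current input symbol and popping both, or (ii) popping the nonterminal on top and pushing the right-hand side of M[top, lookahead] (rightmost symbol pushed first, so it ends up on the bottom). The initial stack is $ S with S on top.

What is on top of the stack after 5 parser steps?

     Stack      Input        Action
  1  $ S        a d d c b $  expand S ::= a P b
  2  $ b P a    a d d c b $  match a
  3  $ b P      d d c b $    expand P ::= d d c
  4  $ b c d d  d d c b $    match d
  5  $ b c d    d c b $      match d
Stack after step 5: $ b c (top = c).

c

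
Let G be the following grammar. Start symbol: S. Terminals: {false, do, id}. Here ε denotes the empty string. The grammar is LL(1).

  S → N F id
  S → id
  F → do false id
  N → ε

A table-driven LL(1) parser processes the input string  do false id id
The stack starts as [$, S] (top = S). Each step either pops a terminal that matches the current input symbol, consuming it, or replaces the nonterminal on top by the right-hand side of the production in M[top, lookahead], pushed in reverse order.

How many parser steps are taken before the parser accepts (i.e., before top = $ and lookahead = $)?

7

step 1: stack=$ S  input=do false id id $  — expand S → N F id
step 2: stack=$ id F N  input=do false id id $  — expand N → ε
step 3: stack=$ id F  input=do false id id $  — expand F → do false id
step 4: stack=$ id id false do  input=do false id id $  — match do
step 5: stack=$ id id false  input=false id id $  — match false
step 6: stack=$ id id  input=id id $  — match id
step 7: stack=$ id  input=id $  — match id
Accept reached after 7 steps.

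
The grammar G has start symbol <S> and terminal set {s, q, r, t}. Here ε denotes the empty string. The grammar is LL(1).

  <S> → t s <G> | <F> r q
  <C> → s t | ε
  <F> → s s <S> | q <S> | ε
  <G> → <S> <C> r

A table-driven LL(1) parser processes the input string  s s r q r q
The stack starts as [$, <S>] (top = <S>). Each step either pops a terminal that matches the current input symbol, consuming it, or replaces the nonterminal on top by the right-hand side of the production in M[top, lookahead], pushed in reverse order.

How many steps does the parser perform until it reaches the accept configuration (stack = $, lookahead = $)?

10

step 1: stack=$ <S>  input=s s r q r q $  — expand <S> → <F> r q
step 2: stack=$ q r <F>  input=s s r q r q $  — expand <F> → s s <S>
step 3: stack=$ q r <S> s s  input=s s r q r q $  — match s
step 4: stack=$ q r <S> s  input=s r q r q $  — match s
step 5: stack=$ q r <S>  input=r q r q $  — expand <S> → <F> r q
step 6: stack=$ q r q r <F>  input=r q r q $  — expand <F> → ε
step 7: stack=$ q r q r  input=r q r q $  — match r
step 8: stack=$ q r q  input=q r q $  — match q
step 9: stack=$ q r  input=r q $  — match r
step 10: stack=$ q  input=q $  — match q
Accept reached after 10 steps.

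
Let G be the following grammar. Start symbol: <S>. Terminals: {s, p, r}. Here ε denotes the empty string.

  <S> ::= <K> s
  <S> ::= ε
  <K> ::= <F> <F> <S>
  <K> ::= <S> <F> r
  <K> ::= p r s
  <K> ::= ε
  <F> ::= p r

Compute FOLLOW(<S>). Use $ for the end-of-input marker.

FIRST(<F>) = {p}
FIRST(<S>) = {ε, p, s}  (via <K> s)
FIRST(<K>) = {ε, p, s}  (via <F> <F> <S>, <S> <F> r)
FOLLOW(<S>) includes $ since <S> is the start symbol.
FOLLOW(<K>): in <S>::=<K> s, <K> is followed by s with FIRST {s}. Thus FOLLOW(<K>) = {s}.
FOLLOW(<S>): in <K>::=<F> <F> <S>, the suffix after <S> is empty, so FOLLOW(<S>) ⊇ FOLLOW(<K>) = {s}; in <K>::=<S> <F> r, <S> is followed by <F> r with FIRST {p}. Thus FOLLOW(<S>) = {$, p, s}.
FOLLOW(<F>): in <K>::=<F> <F> <S> (occurrence 1), <F> is followed by <F> <S> with FIRST {p}; in <K>::=<F> <F> <S> (occurrence 2), <F> is followed by <S> with FIRST {ε, p, s}; in <K>::=<F> <F> <S> (occurrence 2), the suffix after <F> is nullable, so FOLLOW(<F>) ⊇ FOLLOW(<K>) = {s}; in <K>::=<S> <F> r, <F> is followed by r with FIRST {r}. Thus FOLLOW(<F>) = {p, r, s}.

{$, p, s}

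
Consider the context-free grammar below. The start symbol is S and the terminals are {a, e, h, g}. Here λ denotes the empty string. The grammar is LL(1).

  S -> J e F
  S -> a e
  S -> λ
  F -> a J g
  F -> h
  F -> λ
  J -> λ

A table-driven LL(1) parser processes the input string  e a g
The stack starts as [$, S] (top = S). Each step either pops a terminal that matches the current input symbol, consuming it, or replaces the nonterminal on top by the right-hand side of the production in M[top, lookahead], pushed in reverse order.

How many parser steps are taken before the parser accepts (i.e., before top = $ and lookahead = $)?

     Stack    Input    Action
  1  $ S      e a g $  expand S -> J e F
  2  $ F e J  e a g $  expand J -> λ
  3  $ F e    e a g $  match e
  4  $ F      a g $    expand F -> a J g
  5  $ g J a  a g $    match a
  6  $ g J    g $      expand J -> λ
  7  $ g      g $      match g
Accept reached after 7 steps.

7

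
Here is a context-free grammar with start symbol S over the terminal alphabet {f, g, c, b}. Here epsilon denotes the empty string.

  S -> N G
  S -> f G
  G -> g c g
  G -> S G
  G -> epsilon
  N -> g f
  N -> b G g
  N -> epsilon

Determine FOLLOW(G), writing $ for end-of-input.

FIRST(N): from N->g f we get {g}; from N->b G g we get {b}; from N->epsilon we get {epsilon}. So FIRST(N) = {epsilon, b, g}.
FIRST(S): from S->N G we get {epsilon, b, f, g}; from S->f G we get {f}. So FIRST(S) = {epsilon, b, f, g}.
FIRST(G): from G->g c g we get {g}; from G->S G we get {epsilon, b, f, g}; from G->epsilon we get {epsilon}. So FIRST(G) = {epsilon, b, f, g}.
FOLLOW(S) includes $ since S is the start symbol.
FOLLOW(S): in G->S G, S is followed by G with FIRST {epsilon, b, f, g}; in G->S G, the suffix after S is nullable, so FOLLOW(S) ⊇ FOLLOW(G) = {$, b, f, g}. Thus FOLLOW(S) = {$, b, f, g}.
FOLLOW(G): in S->N G, the suffix after G is empty, so FOLLOW(G) ⊇ FOLLOW(S) = {$, b, f, g}; in S->f G, the suffix after G is empty, so FOLLOW(G) ⊇ FOLLOW(S) = {$, b, f, g}; in G->S G, the suffix after G is empty (adds nothing new); in N->b G g, G is followed by g with FIRST {g}. Thus FOLLOW(G) = {$, b, f, g}.
FOLLOW(N): in S->N G, N is followed by G with FIRST {epsilon, b, f, g}; in S->N G, the suffix after N is nullable, so FOLLOW(N) ⊇ FOLLOW(S) = {$, b, f, g}. Thus FOLLOW(N) = {$, b, f, g}.

{$, b, f, g}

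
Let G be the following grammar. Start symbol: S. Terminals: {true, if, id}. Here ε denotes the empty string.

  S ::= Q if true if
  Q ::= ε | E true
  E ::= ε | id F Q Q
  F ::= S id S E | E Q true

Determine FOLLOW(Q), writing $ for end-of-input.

FIRST(E) = {ε, id}
FIRST(Q) = {ε, id, true}  (via E true)
FIRST(S) = {id, if, true}  (via Q if true if)
FIRST(F) = {id, if, true}  (via S id S E, E Q true)
FOLLOW(S) includes $ since S is the start symbol.
FOLLOW(S): in F::=S id S E (occurrence 1), S is followed by id S E with FIRST {id}; in F::=S id S E (occurrence 2), S is followed by E with FIRST {ε, id}; in F::=S id S E (occurrence 2), the suffix after S is nullable, so FOLLOW(S) ⊇ FOLLOW(F) = {id, true}. Thus FOLLOW(S) = {$, id, true}.
FOLLOW(Q): in S::=Q if true if, Q is followed by if true if with FIRST {if}; in E::=id F Q Q (occurrence 1), Q is followed by Q with FIRST {ε, id, true}; in E::=id F Q Q (occurrence 1), the suffix after Q is nullable, so FOLLOW(Q) ⊇ FOLLOW(E) = {id, true}; in E::=id F Q Q (occurrence 2), the suffix after Q is empty, so FOLLOW(Q) ⊇ FOLLOW(E) = {id, true}; in F::=E Q true, Q is followed by true with FIRST {true}. Thus FOLLOW(Q) = {id, if, true}.
FOLLOW(E): in Q::=E true, E is followed by true with FIRST {true}; in F::=S id S E, the suffix after E is empty, so FOLLOW(E) ⊇ FOLLOW(F) = {id, true}; in F::=E Q true, E is followed by Q true with FIRST {id, true}. Thus FOLLOW(E) = {id, true}.
FOLLOW(F): in E::=id F Q Q, F is followed by Q Q with FIRST {ε, id, true}; in E::=id F Q Q, the suffix after F is nullable, so FOLLOW(F) ⊇ FOLLOW(E) = {id, true}. Thus FOLLOW(F) = {id, true}.

{id, if, true}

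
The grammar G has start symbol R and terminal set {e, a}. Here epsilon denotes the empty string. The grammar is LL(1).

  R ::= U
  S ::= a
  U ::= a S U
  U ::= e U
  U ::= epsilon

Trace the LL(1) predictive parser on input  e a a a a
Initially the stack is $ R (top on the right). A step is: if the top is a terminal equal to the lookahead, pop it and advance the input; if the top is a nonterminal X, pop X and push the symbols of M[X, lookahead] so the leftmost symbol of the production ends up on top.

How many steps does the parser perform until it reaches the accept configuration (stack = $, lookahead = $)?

12

step 1: stack=$ R  input=e a a a a $  — expand R ::= U
step 2: stack=$ U  input=e a a a a $  — expand U ::= e U
step 3: stack=$ U e  input=e a a a a $  — match e
step 4: stack=$ U  input=a a a a $  — expand U ::= a S U
step 5: stack=$ U S a  input=a a a a $  — match a
step 6: stack=$ U S  input=a a a $  — expand S ::= a
step 7: stack=$ U a  input=a a a $  — match a
step 8: stack=$ U  input=a a $  — expand U ::= a S U
step 9: stack=$ U S a  input=a a $  — match a
step 10: stack=$ U S  input=a $  — expand S ::= a
step 11: stack=$ U a  input=a $  — match a
step 12: stack=$ U  input=$  — expand U ::= epsilon
Accept reached after 12 steps.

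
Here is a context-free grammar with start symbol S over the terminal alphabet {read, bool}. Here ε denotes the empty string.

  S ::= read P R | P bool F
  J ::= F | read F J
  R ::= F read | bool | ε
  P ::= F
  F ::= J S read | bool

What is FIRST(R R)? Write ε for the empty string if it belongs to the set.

FIRST(S): from S::=read P R we get {read}; from S::=P bool F we get {bool, read}. So FIRST(S) = {bool, read}.
FIRST(J): from J::=F we get {bool, read}; from J::=read F J we get {read}. So FIRST(J) = {bool, read}.
FIRST(F): from F::=J S read we get {bool, read}; from F::=bool we get {bool}. So FIRST(F) = {bool, read}.
FIRST(R): from R::=F read we get {bool, read}; from R::=bool we get {bool}; from R::=ε we get {ε}. So FIRST(R) = {ε, bool, read}.
FIRST(P): from P::=F we get {bool, read}. So FIRST(P) = {bool, read}.
FIRST(R R): take FIRST of each symbol in turn, carrying on past any symbol whose FIRST contains ε; result {ε, bool, read}.

{ε, bool, read}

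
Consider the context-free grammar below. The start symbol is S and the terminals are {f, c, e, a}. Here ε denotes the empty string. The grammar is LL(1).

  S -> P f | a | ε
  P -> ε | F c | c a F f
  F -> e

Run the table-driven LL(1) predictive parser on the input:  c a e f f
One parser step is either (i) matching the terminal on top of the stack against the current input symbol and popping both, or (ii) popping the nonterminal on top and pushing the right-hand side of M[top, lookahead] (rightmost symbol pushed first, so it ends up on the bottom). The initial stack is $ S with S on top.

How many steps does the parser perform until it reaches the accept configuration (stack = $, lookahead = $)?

step 1: stack=$ S  input=c a e f f $  — expand S -> P f
step 2: stack=$ f P  input=c a e f f $  — expand P -> c a F f
step 3: stack=$ f f F a c  input=c a e f f $  — match c
step 4: stack=$ f f F a  input=a e f f $  — match a
step 5: stack=$ f f F  input=e f f $  — expand F -> e
step 6: stack=$ f f e  input=e f f $  — match e
step 7: stack=$ f f  input=f f $  — match f
step 8: stack=$ f  input=f $  — match f
Accept reached after 8 steps.

8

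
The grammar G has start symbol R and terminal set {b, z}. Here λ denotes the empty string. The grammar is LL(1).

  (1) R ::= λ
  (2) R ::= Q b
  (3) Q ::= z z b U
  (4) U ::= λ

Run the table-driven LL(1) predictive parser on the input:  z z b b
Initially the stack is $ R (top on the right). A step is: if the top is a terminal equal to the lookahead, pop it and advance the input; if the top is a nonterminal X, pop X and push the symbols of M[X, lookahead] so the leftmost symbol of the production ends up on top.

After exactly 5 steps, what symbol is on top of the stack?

U

step 1: stack=$ R  input=z z b b $  — expand R ::= Q b
step 2: stack=$ b Q  input=z z b b $  — expand Q ::= z z b U
step 3: stack=$ b U b z z  input=z z b b $  — match z
step 4: stack=$ b U b z  input=z b b $  — match z
step 5: stack=$ b U b  input=b b $  — match b
Stack after step 5: $ b U (top = U).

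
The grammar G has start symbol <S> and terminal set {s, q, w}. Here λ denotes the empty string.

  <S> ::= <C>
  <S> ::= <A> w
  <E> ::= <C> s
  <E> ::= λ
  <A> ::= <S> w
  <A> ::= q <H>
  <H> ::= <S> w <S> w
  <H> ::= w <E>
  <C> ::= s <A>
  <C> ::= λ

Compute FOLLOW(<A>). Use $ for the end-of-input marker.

{$, s, w}

FIRST(<C>): from <C>::=s <A> we get {s}; from <C>::=λ we get {λ}. So FIRST(<C>) = {λ, s}.
FIRST(<E>): from <E>::=<C> s we get {s}; from <E>::=λ we get {λ}. So FIRST(<E>) = {λ, s}.
FIRST(<S>): from <S>::=<C> we get {λ, s}; from <S>::=<A> w we get {q, s, w}. So FIRST(<S>) = {λ, q, s, w}.
FIRST(<A>): from <A>::=<S> w we get {q, s, w}; from <A>::=q <H> we get {q}. So FIRST(<A>) = {q, s, w}.
FIRST(<H>): from <H>::=<S> w <S> w we get {q, s, w}; from <H>::=w <E> we get {w}. So FIRST(<H>) = {q, s, w}.
FOLLOW(<S>) includes $ since <S> is the start symbol.
FOLLOW(<S>): in <A>::=<S> w, <S> is followed by w with FIRST {w}; in <H>::=<S> w <S> w (occurrence 1), <S> is followed by w <S> w with FIRST {w}; in <H>::=<S> w <S> w (occurrence 2), <S> is followed by w with FIRST {w}. Thus FOLLOW(<S>) = {$, w}.
FOLLOW(<C>): in <S>::=<C>, the suffix after <C> is empty, so FOLLOW(<C>) ⊇ FOLLOW(<S>) = {$, w}; in <E>::=<C> s, <C> is followed by s with FIRST {s}. Thus FOLLOW(<C>) = {$, s, w}.
FOLLOW(<A>): in <S>::=<A> w, <A> is followed by w with FIRST {w}; in <C>::=s <A>, the suffix after <A> is empty, so FOLLOW(<A>) ⊇ FOLLOW(<C>) = {$, s, w}. Thus FOLLOW(<A>) = {$, s, w}.
FOLLOW(<H>): in <A>::=q <H>, the suffix after <H> is empty, so FOLLOW(<H>) ⊇ FOLLOW(<A>) = {$, s, w}. Thus FOLLOW(<H>) = {$, s, w}.
FOLLOW(<E>): in <H>::=w <E>, the suffix after <E> is empty, so FOLLOW(<E>) ⊇ FOLLOW(<H>) = {$, s, w}. Thus FOLLOW(<E>) = {$, s, w}.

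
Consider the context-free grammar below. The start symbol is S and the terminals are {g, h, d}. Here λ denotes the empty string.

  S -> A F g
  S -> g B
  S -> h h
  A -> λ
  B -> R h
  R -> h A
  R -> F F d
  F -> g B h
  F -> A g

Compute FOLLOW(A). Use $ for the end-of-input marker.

FIRST(A) = {λ}
FIRST(F) = {g}  (via A g)
FIRST(S) = {g, h}  (via A F g)
FIRST(R) = {g, h}  (via F F d)
FIRST(B) = {g, h}  (via R h)
FOLLOW(S) includes $ since S is the start symbol.
FOLLOW(S): S appears on no right-hand side. Thus FOLLOW(S) = {$}.
FOLLOW(B): in S->g B, the suffix after B is empty, so FOLLOW(B) ⊇ FOLLOW(S) = {$}; in F->g B h, B is followed by h with FIRST {h}. Thus FOLLOW(B) = {$, h}.
FOLLOW(R): in B->R h, R is followed by h with FIRST {h}. Thus FOLLOW(R) = {h}.
FOLLOW(A): in S->A F g, A is followed by F g with FIRST {g}; in R->h A, the suffix after A is empty, so FOLLOW(A) ⊇ FOLLOW(R) = {h}; in F->A g, A is followed by g with FIRST {g}. Thus FOLLOW(A) = {g, h}.
FOLLOW(F): in S->A F g, F is followed by g with FIRST {g}; in R->F F d (occurrence 1), F is followed by F d with FIRST {g}; in R->F F d (occurrence 2), F is followed by d with FIRST {d}. Thus FOLLOW(F) = {d, g}.

{g, h}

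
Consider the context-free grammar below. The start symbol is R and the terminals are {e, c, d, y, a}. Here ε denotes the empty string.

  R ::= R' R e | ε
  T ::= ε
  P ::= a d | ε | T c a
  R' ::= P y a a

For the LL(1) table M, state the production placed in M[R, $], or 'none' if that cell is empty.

FIRST(T): from T::=ε we get {ε}. So FIRST(T) = {ε}.
FIRST(P): from P::=a d we get {a}; from P::=ε we get {ε}; from P::=T c a we get {c}. So FIRST(P) = {ε, a, c}.
FIRST(R'): from R'::=P y a a we get {a, c, y}. So FIRST(R') = {a, c, y}.
FIRST(R): from R::=R' R e we get {a, c, y}; from R::=ε we get {ε}. So FIRST(R) = {ε, a, c, y}.
FOLLOW(R) includes $ since R is the start symbol.
FOLLOW(R): in R::=R' R e, R is followed by e with FIRST {e}. Thus FOLLOW(R) = {$, e}.
For R ::= R' R e: FIRST(R' R e) = {a, c, y}, so it goes in M[R, t] for t ∈ {a, c, y}.
For R ::= ε: FIRST(ε) = {ε}, so it goes in M[R, t] for t ∈ {}; since ε ∈ FIRST, also for every t ∈ FOLLOW(R) = {$, e}.

R ::= ε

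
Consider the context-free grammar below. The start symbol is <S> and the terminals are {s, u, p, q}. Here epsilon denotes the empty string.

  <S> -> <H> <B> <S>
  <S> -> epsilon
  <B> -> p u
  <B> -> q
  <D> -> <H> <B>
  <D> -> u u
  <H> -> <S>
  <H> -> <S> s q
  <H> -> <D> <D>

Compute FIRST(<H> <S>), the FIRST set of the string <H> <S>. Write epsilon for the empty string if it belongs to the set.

FIRST(<B>) = {p, q}
FIRST(<S>) = {epsilon, p, q, s, u}  (via <H> <B> <S>)
FIRST(<D>) = {p, q, s, u}  (via <H> <B>)
FIRST(<H>) = {epsilon, p, q, s, u}  (via <S>, <S> s q, <D> <D>)
FIRST(<H> <S>): take FIRST of each symbol in turn, carrying on past any symbol whose FIRST contains epsilon; result {epsilon, p, q, s, u}.

{epsilon, p, q, s, u}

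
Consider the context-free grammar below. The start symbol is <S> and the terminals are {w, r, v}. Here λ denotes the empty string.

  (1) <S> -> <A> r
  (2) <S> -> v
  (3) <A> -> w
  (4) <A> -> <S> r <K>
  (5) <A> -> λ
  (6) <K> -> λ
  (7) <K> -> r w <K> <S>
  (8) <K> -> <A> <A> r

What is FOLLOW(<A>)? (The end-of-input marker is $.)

{r, v, w}

FIRST(<S>) = {r, v, w}  (via <A> r)
FIRST(<A>) = {λ, r, v, w}  (via <S> r <K>)
FIRST(<K>) = {λ, r, v, w}  (via <A> <A> r)
FOLLOW(<S>) includes $ since <S> is the start symbol.
FOLLOW(<A>): in <S>-><A> r, <A> is followed by r with FIRST {r}; in <K>-><A> <A> r (occurrence 1), <A> is followed by <A> r with FIRST {r, v, w}; in <K>-><A> <A> r (occurrence 2), <A> is followed by r with FIRST {r}. Thus FOLLOW(<A>) = {r, v, w}.
FOLLOW(<K>): in <A>-><S> r <K>, the suffix after <K> is empty, so FOLLOW(<K>) ⊇ FOLLOW(<A>) = {r, v, w}; in <K>->r w <K> <S>, <K> is followed by <S> with FIRST {r, v, w}. Thus FOLLOW(<K>) = {r, v, w}.
FOLLOW(<S>): in <A>-><S> r <K>, <S> is followed by r <K> with FIRST {r}; in <K>->r w <K> <S>, the suffix after <S> is empty, so FOLLOW(<S>) ⊇ FOLLOW(<K>) = {r, v, w}. Thus FOLLOW(<S>) = {$, r, v, w}.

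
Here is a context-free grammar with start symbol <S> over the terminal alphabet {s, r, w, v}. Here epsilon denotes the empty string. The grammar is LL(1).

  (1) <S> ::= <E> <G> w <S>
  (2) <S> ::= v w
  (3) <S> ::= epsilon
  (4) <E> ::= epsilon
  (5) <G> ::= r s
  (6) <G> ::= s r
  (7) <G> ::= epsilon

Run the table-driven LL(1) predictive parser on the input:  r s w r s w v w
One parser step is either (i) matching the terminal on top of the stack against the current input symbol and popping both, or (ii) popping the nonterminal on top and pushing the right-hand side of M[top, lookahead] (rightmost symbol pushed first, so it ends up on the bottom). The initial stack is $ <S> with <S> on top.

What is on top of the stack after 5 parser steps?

     Stack            Input              Action
  1  $ <S>            r s w r s w v w $  expand <S> ::= <E> <G> w <S>
  2  $ <S> w <G> <E>  r s w r s w v w $  expand <E> ::= epsilon
  3  $ <S> w <G>      r s w r s w v w $  expand <G> ::= r s
  4  $ <S> w s r      r s w r s w v w $  match r
  5  $ <S> w s        s w r s w v w $    match s
Stack after step 5: $ <S> w (top = w).

w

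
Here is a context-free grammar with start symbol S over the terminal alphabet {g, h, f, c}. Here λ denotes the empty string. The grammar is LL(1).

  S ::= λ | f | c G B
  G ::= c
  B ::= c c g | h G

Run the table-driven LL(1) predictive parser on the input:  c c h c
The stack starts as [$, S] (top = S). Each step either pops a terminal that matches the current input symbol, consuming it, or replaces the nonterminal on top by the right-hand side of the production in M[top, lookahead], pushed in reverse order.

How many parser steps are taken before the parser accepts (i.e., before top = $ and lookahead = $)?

8

step 1: stack=$ S  input=c c h c $  — expand S ::= c G B
step 2: stack=$ B G c  input=c c h c $  — match c
step 3: stack=$ B G  input=c h c $  — expand G ::= c
step 4: stack=$ B c  input=c h c $  — match c
step 5: stack=$ B  input=h c $  — expand B ::= h G
step 6: stack=$ G h  input=h c $  — match h
step 7: stack=$ G  input=c $  — expand G ::= c
step 8: stack=$ c  input=c $  — match c
Accept reached after 8 steps.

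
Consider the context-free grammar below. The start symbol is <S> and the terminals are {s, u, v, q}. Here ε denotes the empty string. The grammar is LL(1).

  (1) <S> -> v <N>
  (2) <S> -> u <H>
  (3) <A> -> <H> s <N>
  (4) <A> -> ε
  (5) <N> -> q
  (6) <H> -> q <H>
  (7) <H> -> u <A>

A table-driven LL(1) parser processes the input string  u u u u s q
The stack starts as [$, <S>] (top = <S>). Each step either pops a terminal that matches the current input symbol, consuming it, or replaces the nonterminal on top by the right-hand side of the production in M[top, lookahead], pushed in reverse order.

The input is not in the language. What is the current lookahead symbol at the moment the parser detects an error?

      Stack                Input          Action
   1  $ <S>                u u u u s q $  expand <S> -> u <H>
   2  $ <H> u              u u u u s q $  match u
   3  $ <H>                u u u s q $    expand <H> -> u <A>
   4  $ <A> u              u u u s q $    match u
   5  $ <A>                u u s q $      expand <A> -> <H> s <N>
   6  $ <N> s <H>          u u s q $      expand <H> -> u <A>
   7  $ <N> s <A> u        u u s q $      match u
   8  $ <N> s <A>          u s q $        expand <A> -> <H> s <N>
   9  $ <N> s <N> s <H>    u s q $        expand <H> -> u <A>
  10  $ <N> s <N> s <A> u  u s q $        match u
  11  $ <N> s <N> s <A>    s q $          expand <A> -> ε
  12  $ <N> s <N> s        s q $          match s
  13  $ <N> s <N>          q $            expand <N> -> q
  14  $ <N> s q            q $            match q
  15  $ <N> s              $              error: top is terminal s but lookahead is $

$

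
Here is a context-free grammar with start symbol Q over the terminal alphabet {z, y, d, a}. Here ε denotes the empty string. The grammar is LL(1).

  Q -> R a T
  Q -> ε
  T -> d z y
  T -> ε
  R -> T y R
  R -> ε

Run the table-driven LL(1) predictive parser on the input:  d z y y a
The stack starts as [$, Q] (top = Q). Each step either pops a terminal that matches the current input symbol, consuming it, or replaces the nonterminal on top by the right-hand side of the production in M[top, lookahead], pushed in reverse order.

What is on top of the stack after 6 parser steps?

y

     Stack            Input        Action
  1  $ Q              d z y y a $  expand Q -> R a T
  2  $ T a R          d z y y a $  expand R -> T y R
  3  $ T a R y T      d z y y a $  expand T -> d z y
  4  $ T a R y y z d  d z y y a $  match d
  5  $ T a R y y z    z y y a $    match z
  6  $ T a R y y      y y a $      match y
Stack after step 6: $ T a R y (top = y).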